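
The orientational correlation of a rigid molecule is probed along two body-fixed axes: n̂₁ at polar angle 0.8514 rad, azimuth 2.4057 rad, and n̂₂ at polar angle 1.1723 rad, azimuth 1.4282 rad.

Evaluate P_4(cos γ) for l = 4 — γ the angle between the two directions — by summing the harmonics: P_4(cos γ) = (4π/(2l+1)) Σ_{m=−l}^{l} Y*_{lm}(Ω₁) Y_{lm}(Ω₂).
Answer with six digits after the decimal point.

Expand P_4 via completeness: Σ_{m} conj(Y_{4,m}) at Ω₁ times Y_{4,m} at Ω₂ —
  m=-4: Y*=-0.138904-0.027871i  Y=+0.268754+0.172409i  product -0.032526-0.031439i
  m=-3: Y*=+0.208751+0.282207i  Y=-0.157744+0.345969i  product -0.130564+0.027705i
  m=-2: Y*=+0.038156-0.384107i  Y=-0.014721-0.004316i  product -0.002219+0.005490i
  m=-1: Y*=-0.006835+0.006190i  Y=-0.046790+0.325904i  product -0.001698-0.002517i
  m=+0: Y*=-0.362576-0.000000i  Y=-0.076546+0.000000i  product +0.027754+0.000000i
  m=+1: Y*=+0.006835+0.006190i  Y=+0.046790+0.325904i  product -0.001698+0.002517i
  m=+2: Y*=+0.038156+0.384107i  Y=-0.014721+0.004316i  product -0.002219-0.005490i
  m=+3: Y*=-0.208751+0.282207i  Y=+0.157744+0.345969i  product -0.130564-0.027705i
  m=+4: Y*=-0.138904+0.027871i  Y=+0.268754-0.172409i  product -0.032526+0.031439i
Σ over m = -0.306260+0.000000i; ×(4π/9) → -0.427620+0.000000i. Real part: -0.427620

-0.427620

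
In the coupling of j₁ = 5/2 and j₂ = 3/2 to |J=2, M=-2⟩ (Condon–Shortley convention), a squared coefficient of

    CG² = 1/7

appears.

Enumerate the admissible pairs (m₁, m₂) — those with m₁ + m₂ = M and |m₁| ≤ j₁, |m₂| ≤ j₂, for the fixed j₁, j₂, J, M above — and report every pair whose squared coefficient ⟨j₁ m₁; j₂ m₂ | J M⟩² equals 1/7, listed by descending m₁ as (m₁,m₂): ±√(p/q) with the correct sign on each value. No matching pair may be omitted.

(-1/2,-3/2): +√(1/7)

Admissible pairs with m₁+m₂ = M = -2: (-5/2,1/2), (-3/2,-1/2), (-1/2,-3/2)
  (m₁,m₂)=(-1/2,-3/2): CG² = 1/7, CG = +√(1/7)   ← matches the target
  (m₁,m₂)=(-3/2,-1/2): CG² = 8/21, CG = −√(8/21)
  (m₁,m₂)=(-5/2,1/2): CG² = 10/21, CG = +√(10/21)
Pairs with CG² = 1/7: (-1/2,-3/2): +√(1/7)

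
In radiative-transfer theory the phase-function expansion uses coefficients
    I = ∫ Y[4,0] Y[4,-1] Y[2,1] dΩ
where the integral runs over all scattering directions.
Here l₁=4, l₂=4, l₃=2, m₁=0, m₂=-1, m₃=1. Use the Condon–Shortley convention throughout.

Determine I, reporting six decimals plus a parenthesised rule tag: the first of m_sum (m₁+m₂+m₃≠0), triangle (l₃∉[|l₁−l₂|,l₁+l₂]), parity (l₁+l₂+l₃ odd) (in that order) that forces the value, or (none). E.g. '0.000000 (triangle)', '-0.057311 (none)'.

Rules hold: Σm=0, L=10 even, 0≤2≤8.
N = 9·9·5 = 405
Δ = 6!·2!·2!/11! = 1/13860
Racah Σ t=2..4: t=2:+1/192 t=3:−1/36 t=4:+1/192 = -5/288
⇒ 3j(4 4 2; 0 0 0)² = 20/693, sgn -1
Racah Σ t=2..3: t=2:+1/96 t=3:−1/72 = -1/288
⇒ 3j(4 4 2; 0 -1 1)² = 1/462, sgn +1
4πI² = N·(3j₀)²·(3jₘ)² = 150/5929
I = -1·√(0.0252994/4π) = -0.04486937
No selection rule forces the value: the integral is nonzero (none).

-0.044869 (none)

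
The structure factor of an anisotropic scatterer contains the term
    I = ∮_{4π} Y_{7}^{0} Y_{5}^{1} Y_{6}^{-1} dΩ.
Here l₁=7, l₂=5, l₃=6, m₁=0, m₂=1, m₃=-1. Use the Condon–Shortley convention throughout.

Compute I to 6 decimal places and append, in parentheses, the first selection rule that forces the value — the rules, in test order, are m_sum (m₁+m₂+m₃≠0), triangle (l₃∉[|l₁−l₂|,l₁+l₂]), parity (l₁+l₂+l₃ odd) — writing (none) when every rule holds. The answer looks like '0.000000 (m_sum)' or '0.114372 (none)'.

Rules hold: Σm=0, L=18 even, 2≤6≤12.
N = 15·11·13 = 2145
Δ = 6!·8!·4!/19! = 1/174594420
Racah Σ t=1..5: t=1:−1/4147200 t=2:+1/207360 t=3:−1/82944 t=4:+1/207360 t=5:−1/4147200 = -1/345600
⇒ 3j(7 5 6; 0 0 0)² = 420/46189, sgn -1
Racah Σ t=2..6: t=2:+1/829440 t=3:−1/124416 t=4:+1/138240 t=5:−1/1036800 t=6:+1/87091200 = -1/1814400
⇒ 3j(7 5 6; 0 1 -1)² = 64/138567, sgn +1
4πI² = N·(3j₀)²·(3jₘ)² = 134400/14919047
I = -1·√(0.00900862/4π) = -0.02677467
No selection rule forces the value: the integral is nonzero (none).

-0.026775 (none)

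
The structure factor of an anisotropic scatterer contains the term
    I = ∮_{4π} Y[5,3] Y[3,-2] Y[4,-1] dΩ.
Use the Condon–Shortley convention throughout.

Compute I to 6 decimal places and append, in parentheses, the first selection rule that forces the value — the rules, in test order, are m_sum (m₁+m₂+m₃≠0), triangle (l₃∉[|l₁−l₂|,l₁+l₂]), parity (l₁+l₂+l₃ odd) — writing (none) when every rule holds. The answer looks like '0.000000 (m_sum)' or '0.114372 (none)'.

Rules hold: Σm=0, L=12 even, 2≤4≤8.
N = 11·7·9 = 693
Δ = 4!·6!·2!/13! = 1/180180
Racah Σ t=1..3: t=1:−1/576 t=2:+1/144 t=3:−1/576 = 1/288
⇒ 3j(5 3 4; 0 0 0)² = 20/1001, sgn +1
Racah Σ t=0..1: t=0:+1/1152 t=1:−1/1440 = 1/5760
⇒ 3j(5 3 4; 3 -2 -1)² = 1/858, sgn -1
4πI² = N·(3j₀)²·(3jₘ)² = 30/1859
I = -1·√(0.0161377/4π) = -0.03583571
No selection rule forces the value: the integral is nonzero (none).

-0.035836 (none)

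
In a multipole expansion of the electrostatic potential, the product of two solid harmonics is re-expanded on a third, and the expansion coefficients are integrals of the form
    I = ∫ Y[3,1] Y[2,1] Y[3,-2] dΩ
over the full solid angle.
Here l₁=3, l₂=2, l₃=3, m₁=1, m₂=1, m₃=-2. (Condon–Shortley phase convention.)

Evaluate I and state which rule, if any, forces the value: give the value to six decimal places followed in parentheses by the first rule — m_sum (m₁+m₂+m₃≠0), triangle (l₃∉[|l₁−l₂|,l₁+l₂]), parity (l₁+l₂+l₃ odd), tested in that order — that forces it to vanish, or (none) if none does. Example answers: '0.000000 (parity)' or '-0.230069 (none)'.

Rules hold: Σm=0, L=8 even, 1≤3≤5.
N = 7·5·7 = 245
Δ = 2!·4!·2!/9! = 1/3780
Racah Σ t=0..2: t=0:+1/24 t=1:−1/4 t=2:+1/24 = -1/6
⇒ 3j(3 2 3; 0 0 0)² = 4/105, sgn +1
Racah Σ t=1..2: t=1:−1/12 t=2:+1/48 = -1/16
⇒ 3j(3 2 3; 1 1 -2)² = 1/28, sgn +1
4πI² = N·(3j₀)²·(3jₘ)² = 1/3
I = +1·√(0.333333/4π) = 0.16286750
No selection rule forces the value: the integral is nonzero (none).

0.162868 (none)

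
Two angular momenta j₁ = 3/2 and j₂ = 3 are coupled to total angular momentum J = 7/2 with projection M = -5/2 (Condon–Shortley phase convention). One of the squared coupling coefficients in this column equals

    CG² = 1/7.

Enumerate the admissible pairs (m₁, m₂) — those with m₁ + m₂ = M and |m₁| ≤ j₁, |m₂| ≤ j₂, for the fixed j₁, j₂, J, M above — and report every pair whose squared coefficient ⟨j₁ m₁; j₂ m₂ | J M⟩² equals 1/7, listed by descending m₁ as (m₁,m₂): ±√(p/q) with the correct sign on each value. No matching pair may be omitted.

Admissible pairs with m₁+m₂ = M = -5/2: (-3/2,-1), (-1/2,-2), (1/2,-3)
  (m₁,m₂)=(1/2,-3): CG² = 8/21, CG = +√(8/21)
  (m₁,m₂)=(-1/2,-2): CG² = 1/7, CG = +√(1/7)   ← matches the target
  (m₁,m₂)=(-3/2,-1): CG² = 10/21, CG = −√(10/21)
Pairs with CG² = 1/7: (-1/2,-2): +√(1/7)

(-1/2,-2): +√(1/7)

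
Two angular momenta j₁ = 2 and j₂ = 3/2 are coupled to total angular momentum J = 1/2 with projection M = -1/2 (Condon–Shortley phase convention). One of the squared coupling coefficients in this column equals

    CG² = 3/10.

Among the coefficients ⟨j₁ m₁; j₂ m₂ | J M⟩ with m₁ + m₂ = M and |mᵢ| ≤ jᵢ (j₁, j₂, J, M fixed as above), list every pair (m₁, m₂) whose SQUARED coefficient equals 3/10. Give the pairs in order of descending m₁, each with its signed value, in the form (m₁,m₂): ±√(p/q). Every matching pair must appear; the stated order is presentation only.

(-1,1/2): +√(3/10)

Admissible pairs with m₁+m₂ = M = -1/2: (-2,3/2), (-1,1/2), (0,-1/2), (1,-3/2)
  (m₁,m₂)=(1,-3/2): CG² = 1/10, CG = +√(1/10)
  (m₁,m₂)=(0,-1/2): CG² = 1/5, CG = −√(1/5)
  (m₁,m₂)=(-1,1/2): CG² = 3/10, CG = +√(3/10)   ← matches the target
  (m₁,m₂)=(-2,3/2): CG² = 2/5, CG = −√(2/5)
Pairs with CG² = 3/10: (-1,1/2): +√(3/10)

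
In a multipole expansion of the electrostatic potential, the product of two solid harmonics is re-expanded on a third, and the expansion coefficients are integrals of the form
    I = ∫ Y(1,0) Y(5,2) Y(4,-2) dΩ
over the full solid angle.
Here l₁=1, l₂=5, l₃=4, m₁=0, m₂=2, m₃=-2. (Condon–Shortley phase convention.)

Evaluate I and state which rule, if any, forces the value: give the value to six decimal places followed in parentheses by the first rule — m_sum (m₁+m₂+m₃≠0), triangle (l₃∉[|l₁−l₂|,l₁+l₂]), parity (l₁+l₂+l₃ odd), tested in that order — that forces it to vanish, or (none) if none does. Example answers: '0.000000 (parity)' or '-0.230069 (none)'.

Rules hold: Σm=0, L=10 even, 4≤4≤6.
N = 3·11·9 = 297
Δ = 2!·0!·8!/11! = 1/495
Racah Σ t=1..1: t=1:−1/576 = -1/576
⇒ 3j(1 5 4; 0 0 0)² = 5/99, sgn -1
Racah Σ t=1..1: t=1:−1/1440 = -1/1440
⇒ 3j(1 5 4; 0 2 -2)² = 7/165, sgn -1
4πI² = N·(3j₀)²·(3jₘ)² = 7/11
I = +1·√(0.636364/4π) = 0.22503380
No selection rule forces the value: the integral is nonzero (none).

0.225034 (none)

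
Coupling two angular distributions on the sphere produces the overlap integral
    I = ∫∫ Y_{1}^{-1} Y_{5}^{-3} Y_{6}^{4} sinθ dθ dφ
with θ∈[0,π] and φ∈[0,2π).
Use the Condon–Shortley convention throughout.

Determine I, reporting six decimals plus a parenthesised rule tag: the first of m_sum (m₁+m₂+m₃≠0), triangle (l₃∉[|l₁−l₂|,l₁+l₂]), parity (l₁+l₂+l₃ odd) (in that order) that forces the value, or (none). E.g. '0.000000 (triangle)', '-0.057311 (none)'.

Rules hold: Σm=0, L=12 even, 4≤6≤6.
N = 3·11·13 = 429
Δ = 0!·2!·10!/13! = 1/858
Racah Σ t=0..0: t=0:+1/14400 = 1/14400
⇒ 3j(1 5 6; 0 0 0)² = 6/143, sgn +1
Racah Σ t=0..0: t=0:+1/161280 = 1/161280
⇒ 3j(1 5 6; -1 -3 4)² = 15/286, sgn +1
4πI² = N·(3j₀)²·(3jₘ)² = 135/143
I = +1·√(0.944056/4π) = 0.27409047
No selection rule forces the value: the integral is nonzero (none).

0.274090 (none)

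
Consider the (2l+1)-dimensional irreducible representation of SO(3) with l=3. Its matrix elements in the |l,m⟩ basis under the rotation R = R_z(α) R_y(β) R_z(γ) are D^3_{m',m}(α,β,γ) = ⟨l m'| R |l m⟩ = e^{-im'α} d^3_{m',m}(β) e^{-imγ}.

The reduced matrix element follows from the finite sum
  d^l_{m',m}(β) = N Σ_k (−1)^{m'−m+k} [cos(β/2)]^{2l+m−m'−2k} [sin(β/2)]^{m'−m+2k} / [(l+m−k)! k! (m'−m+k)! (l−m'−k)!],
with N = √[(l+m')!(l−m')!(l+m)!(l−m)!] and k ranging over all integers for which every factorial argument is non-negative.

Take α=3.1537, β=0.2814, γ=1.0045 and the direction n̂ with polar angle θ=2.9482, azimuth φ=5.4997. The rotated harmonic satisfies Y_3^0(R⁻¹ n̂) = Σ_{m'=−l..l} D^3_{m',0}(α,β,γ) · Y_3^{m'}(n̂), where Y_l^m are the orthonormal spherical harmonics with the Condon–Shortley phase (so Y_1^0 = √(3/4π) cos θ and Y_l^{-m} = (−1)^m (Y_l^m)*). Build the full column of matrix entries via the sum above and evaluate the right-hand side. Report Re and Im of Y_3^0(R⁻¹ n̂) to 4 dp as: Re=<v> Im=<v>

Need the full column D^3_{m',0} for m'=−3..3 at α=3.1537, β=0.2814, γ=1.0045.
cos(β/2)=0.990118, sin(β/2)=0.140236
d^3_{-3,0}: single k=3 term ⇒ +0.011972;  D = -0.011964-0.000435i
d^3_{-2,0}: k∈[2..3] ⇒ +0.103521 -0.002077 = +0.101444;  D = +0.101415+0.002456i
d^3_{-1,0}: k∈[1..3] ⇒ +0.462259 -0.027820 +0.000186 = +0.434626;  D = -0.434594-0.005262i
d^3_{0,0}: k∈[0..3] ⇒ +0.942154 -0.170103 +0.003412 -0.000008 = +0.775456;  D = +0.775456+0.000000i
d^3_{1,0}: k∈[0..2] ⇒ -0.462259 +0.027820 -0.000186 = -0.434626;  D = +0.434594-0.005262i
d^3_{2,0}: k∈[0..1] ⇒ +0.103521 -0.002077 = +0.101444;  D = +0.101415-0.002456i
d^3_{3,0}: single k=0 term ⇒ -0.011972;  D = +0.011964-0.000435i
Y_3^{m'}(θ=2.9482,φ=5.4997) and Σ D·Y over m':
  (-0.0120-0.0004i)·(-0.0021+0.0021i)  (+0.1014+0.0025i)·(-0.0001-0.0370i)  (-0.4346-0.0053i)·(+0.1679+0.1672i)  (+0.7755+0.0000i)·(-0.6648+0.0000i)  (+0.4346-0.0053i)·(-0.1679+0.1672i)  (+0.1014-0.0025i)·(-0.0001+0.0370i)  (+0.0120-0.0004i)·(+0.0021+0.0021i)
Y_3^0(R⁻¹ n̂) = -0.659488-0.000000i

Re=-0.6595 Im=0.0000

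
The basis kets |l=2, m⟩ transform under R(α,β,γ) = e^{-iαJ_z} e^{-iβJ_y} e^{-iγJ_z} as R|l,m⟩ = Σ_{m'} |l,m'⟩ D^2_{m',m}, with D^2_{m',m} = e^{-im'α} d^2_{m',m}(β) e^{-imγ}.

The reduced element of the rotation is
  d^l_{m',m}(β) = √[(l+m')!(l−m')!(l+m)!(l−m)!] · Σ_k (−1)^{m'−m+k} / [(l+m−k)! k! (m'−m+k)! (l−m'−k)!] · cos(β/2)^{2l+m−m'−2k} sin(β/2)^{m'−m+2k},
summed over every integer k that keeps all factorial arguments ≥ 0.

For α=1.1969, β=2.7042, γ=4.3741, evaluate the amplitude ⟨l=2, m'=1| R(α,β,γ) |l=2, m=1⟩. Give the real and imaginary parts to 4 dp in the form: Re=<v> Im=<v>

Re=-0.1002 Im=-0.0865

Split into d^2_{1,1}(β=2.7042) × two z-phases.
Half-angle: c=0.216957, s=0.976181. N=√(6·1·6·1)=6.000000
Admissible k: 0..1 (factorial args all ≥0)
  k=0: (−1)^0·6.0000/(6)·0.2170^4·0.9762^0 = +0.002216
  k=1: (−1)^1·6.0000/(2)·0.2170^2·0.9762^2 = -0.134564
d^2_{1,1}(2.7042) = +0.002216 -0.134564 = -0.132349
D = (+0.365245-0.930911i)·(-0.132349)·(-0.331874+0.943324i) = -0.100179-0.086489i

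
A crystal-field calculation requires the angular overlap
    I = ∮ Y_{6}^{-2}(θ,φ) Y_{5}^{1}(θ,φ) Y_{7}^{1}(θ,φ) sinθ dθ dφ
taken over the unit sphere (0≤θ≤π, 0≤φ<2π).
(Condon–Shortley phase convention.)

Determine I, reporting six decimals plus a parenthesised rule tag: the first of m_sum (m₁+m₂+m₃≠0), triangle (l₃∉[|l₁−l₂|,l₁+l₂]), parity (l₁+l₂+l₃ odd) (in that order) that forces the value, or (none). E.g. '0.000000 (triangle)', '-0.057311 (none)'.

0.103809 (none)

m-sum 0 ✓  L=18 even ✓  1≤7≤11 ✓
Π(2lᵢ+1) = 13×11×15 = 2145
triangle coeff Δ(6,5,7) = 1/174594420
Σ_t [0,4]: t=0:+1/4147200 t=1:−1/207360 t=2:+1/82944 t=3:−1/207360 t=4:+1/4147200 = 1/345600
(3j)²=420/46189 [(6 5 7; 0 0 0)], sign=-1
Σ_t [0,4]: t=0:+1/696729600 t=1:−1/3628800 t=2:+1/276480 t=3:−1/155520 t=4:+1/663552 = -367/232243200
(3j)²=134689/19399380 [(6 5 7; -2 1 1)], sign=-1
⇒ 4πI² = 2020335/14919047
I = (+1)√(2020335/14919047/(4π)) = 0.10380929
No selection rule forces the value: the integral is nonzero (none).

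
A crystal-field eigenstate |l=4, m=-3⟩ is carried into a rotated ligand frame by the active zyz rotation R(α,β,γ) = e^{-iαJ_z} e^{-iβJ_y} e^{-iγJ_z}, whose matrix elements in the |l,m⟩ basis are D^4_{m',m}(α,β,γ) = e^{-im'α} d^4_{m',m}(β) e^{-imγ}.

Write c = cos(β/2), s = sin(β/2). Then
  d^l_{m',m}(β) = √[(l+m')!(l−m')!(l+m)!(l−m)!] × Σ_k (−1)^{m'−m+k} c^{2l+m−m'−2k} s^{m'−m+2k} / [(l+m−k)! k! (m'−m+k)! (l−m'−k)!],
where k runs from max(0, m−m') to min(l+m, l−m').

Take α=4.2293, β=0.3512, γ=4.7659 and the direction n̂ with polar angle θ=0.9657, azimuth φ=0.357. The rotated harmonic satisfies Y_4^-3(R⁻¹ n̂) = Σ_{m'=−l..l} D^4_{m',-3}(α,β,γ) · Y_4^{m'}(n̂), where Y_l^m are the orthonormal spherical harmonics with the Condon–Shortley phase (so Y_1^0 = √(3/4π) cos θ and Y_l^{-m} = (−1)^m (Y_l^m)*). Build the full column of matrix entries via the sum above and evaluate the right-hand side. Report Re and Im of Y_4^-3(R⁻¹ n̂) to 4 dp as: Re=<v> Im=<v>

Re=0.3094 Im=0.1480

Need the full column D^4_{m',-3} for m'=−4..4 at α=4.2293, β=0.3512, γ=4.7659.
cos(β/2)=0.984622, sin(β/2)=0.174699
d^4_{-4,-3}: single k=1 term ⇒ +0.443324;  D = +0.434397-0.088521i
d^4_{-3,-3}: k∈[0..1] ⇒ +0.883397 -0.194668 = +0.688729;  D = -0.191699+0.661512i
d^4_{-2,-3}: k∈[0..1] ⇒ -0.586463 +0.055386 = -0.531077;  D = +0.383054+0.367848i
d^4_{-1,-3}: k∈[0..1] ⇒ +0.220733 -0.011581 = +0.209152;  D = +0.198366-0.066299i
d^4_{0,-3}: k∈[0..1] ⇒ -0.058382 +0.001838 = -0.056545;  D = +0.009038-0.055818i
d^4_{1,-3}: k∈[0..1] ⇒ +0.011581 -0.000219 = +0.011363;  D = -0.009089-0.006819i
d^4_{2,-3}: k∈[0..1] ⇒ -0.001744 +0.000018 = -0.001725;  D = -0.001558+0.000741i
d^4_{3,-3}: k∈[0..1] ⇒ +0.000193 -0.000001 = +0.000192;  D = -0.000007+0.000192i
d^4_{4,-3}: single k=0 term ⇒ -0.000014;  D = +0.000012+0.000007i
Y_4^{m'}(θ=0.9657,φ=0.357) and Σ D·Y over m':
  (+0.4344-0.0885i)·(+0.0288-0.2004i)  (-0.1917+0.6615i)·(+0.1898-0.3476i)  (+0.3831+0.3678i)·(+0.2163-0.1875i)  (+0.1984-0.0663i)·(-0.1524+0.0568i)  (+0.0090-0.0558i)·(-0.3219+0.0000i)  (-0.0091-0.0068i)·(+0.1524+0.0568i)  (-0.0016+0.0007i)·(+0.2163+0.1875i)  (-0.0000+0.0002i)·(-0.1898-0.3476i)  (+0.0000+0.0000i)·(+0.0288+0.2004i)
Y_4^-3(R⁻¹ n̂) = +0.309406+0.148009i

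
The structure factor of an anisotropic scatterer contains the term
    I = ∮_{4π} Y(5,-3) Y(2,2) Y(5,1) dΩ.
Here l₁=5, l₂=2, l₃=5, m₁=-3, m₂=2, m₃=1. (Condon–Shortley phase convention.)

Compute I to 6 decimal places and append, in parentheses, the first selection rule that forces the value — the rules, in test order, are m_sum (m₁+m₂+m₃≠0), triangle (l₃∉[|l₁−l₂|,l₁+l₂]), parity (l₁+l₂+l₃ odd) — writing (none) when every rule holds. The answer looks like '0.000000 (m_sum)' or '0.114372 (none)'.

0.171169 (none)

Checks pass: Σm=0; 12 even; l₃=5∈[3,7].
(2·5+1)(2·2+1)(2·5+1) = 605
Δ: 2! 8! 2! / 13! → 1/38610
sum: t=0:+1/2880 t=1:−1/576 t=2:+1/2880 = -1/960
3j²(5 2 5; 0 0 0) = Δ·Π!·Σ² = 10/429  (sign +1)
sum: t=2:+1/5760 = 1/5760
3j²(5 2 5; -3 2 1) = Δ·Π!·Σ² = 56/2145  (sign +1)
combine: 4πI² = 605·10/429·56/2145 = 560/1521
take √, sign +1: I = 0.17116875
No selection rule forces the value: the integral is nonzero (none).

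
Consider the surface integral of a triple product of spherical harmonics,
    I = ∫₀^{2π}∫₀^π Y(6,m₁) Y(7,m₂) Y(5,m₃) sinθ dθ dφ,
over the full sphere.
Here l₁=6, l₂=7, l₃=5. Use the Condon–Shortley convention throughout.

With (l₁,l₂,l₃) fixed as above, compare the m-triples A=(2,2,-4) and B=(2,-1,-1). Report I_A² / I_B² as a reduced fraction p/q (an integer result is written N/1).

134456/134689

Shared (l₁,l₂,l₃)=(6,7,5): N and (l;000)² cancel in I_A²/I_B².
A: Δ = 8!·4!·6!/19! = 1/174594420; Racah Σ t=3..4: t=3:−1/3110400 t=4:+1/1658880 = 7/24883200; ⇒ 3j(6 7 5; 2 2 -4)² = 4802/692835, sgn -1
B: Δ = 8!·4!·6!/19! = 1/174594420; Racah Σ t=0..4: t=0:+1/696729600 t=1:−1/3628800 t=2:+1/276480 t=3:−1/155520 t=4:+1/663552 = -367/232243200; ⇒ 3j(6 7 5; 2 -1 -1)² = 134689/19399380, sgn -1
I_A²/I_B² = (4802/692835)/(134689/19399380) = 134456/134689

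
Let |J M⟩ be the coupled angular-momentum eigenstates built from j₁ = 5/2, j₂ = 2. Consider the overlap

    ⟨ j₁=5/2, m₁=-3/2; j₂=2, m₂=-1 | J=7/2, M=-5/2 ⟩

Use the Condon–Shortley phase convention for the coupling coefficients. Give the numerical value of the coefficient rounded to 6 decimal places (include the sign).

triangle: 1!×4!×3!/9! = 144/362880
(j±m)!: 1!×4!×1!×3!×1!×6! = 103680
prefactor² = (2J+1)×Δ×N² = 2304/7
  k=0: +1/(0!×1!×4!×1!×0!×2!) = 1/48
  k=1: −1/(1!×0!×3!×0!×1!×3!) = -1/36
Σ = -1/144  ⇒  CG² = 2304/7×(-1/144)² = 1/63
CG = −√(1/63) = -0.125988

-0.125988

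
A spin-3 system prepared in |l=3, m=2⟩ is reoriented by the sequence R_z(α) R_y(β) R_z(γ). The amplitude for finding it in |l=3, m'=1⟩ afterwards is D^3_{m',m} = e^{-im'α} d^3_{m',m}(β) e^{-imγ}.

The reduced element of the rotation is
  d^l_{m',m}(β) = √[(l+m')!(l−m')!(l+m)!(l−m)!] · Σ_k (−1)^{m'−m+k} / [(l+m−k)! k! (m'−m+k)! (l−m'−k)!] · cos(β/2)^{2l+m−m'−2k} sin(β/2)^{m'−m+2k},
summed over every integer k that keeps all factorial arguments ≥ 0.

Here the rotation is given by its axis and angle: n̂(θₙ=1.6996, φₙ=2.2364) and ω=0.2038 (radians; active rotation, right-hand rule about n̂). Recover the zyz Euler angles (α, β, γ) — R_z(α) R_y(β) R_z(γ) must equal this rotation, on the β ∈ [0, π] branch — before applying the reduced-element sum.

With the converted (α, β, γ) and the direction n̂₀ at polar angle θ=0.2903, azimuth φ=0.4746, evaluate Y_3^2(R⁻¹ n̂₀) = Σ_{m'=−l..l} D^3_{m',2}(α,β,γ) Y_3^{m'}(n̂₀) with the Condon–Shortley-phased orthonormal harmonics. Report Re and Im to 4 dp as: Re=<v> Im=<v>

Axis–angle → zyz. n̂ = (sinθₙcosφₙ, sinθₙsinφₙ, cosθₙ) = (-0.612419, +0.780029, -0.128448), ω = 0.2038.
R = I cosω + sinω [n̂]ₓ + (1−cosω) n̂n̂ᵀ gives
  R = [+0.987067, +0.016111, +0.159500; -0.035883, +0.991897, +0.121875; -0.156244, -0.126022, +0.979646]
β = atan2(√(R₁₃²+R₂₃²), R₃₃) = 0.202106; α = atan2(R₂₃, R₁₃) mod 2π = 0.652470; γ = atan2(R₃₂, −R₃₁) mod 2π = 5.604448
Need the full column D^3_{m',2} for m'=−3..3 at α=0.6525, β=0.2021, γ=5.6044.
cos(β/2)=0.994898, sin(β/2)=0.100881
d^3_{-3,2}: single k=5 term ⇒ +0.000025;  D = -0.000025-0.000004i
d^3_{-2,2}: k∈[4..5] ⇒ +0.000513 -0.000001 = +0.000512;  D = -0.000454+0.000236i
d^3_{-1,2}: k∈[3..4] ⇒ +0.006394 -0.000033 = +0.006361;  D = -0.002705+0.005758i
d^3_{0,2}: k∈[2..3] ⇒ +0.054613 -0.000562 = +0.054051;  D = +0.011443+0.052826i
d^3_{1,2}: k∈[1..2] ⇒ +0.310959 -0.006394 = +0.304565;  D = +0.231959+0.197369i
d^3_{2,2}: k∈[0..1] ⇒ +0.969779 -0.049855 = +0.919924;  D = +0.918655+0.048305i
d^3_{3,2}: single k=0 term ⇒ -0.240868;  D = -0.198806+0.135992i
Y_3^{m'}(θ=0.2903,φ=0.4746) and Σ D·Y over m':
  (-0.0000-0.0000i)·(+0.0014-0.0097i)  (-0.0005+0.0002i)·(+0.0467-0.0652i)  (-0.0027+0.0058i)·(+0.2954-0.1518i)  (+0.0114+0.0528i)·(+0.5686+0.0000i)  (+0.2320+0.1974i)·(-0.2954-0.1518i)  (+0.9187+0.0483i)·(+0.0467+0.0652i)  (-0.1988+0.1360i)·(-0.0014-0.0097i)
Y_3^2(R⁻¹ n̂) = +0.009378+0.002582i

Re=0.0094 Im=0.0026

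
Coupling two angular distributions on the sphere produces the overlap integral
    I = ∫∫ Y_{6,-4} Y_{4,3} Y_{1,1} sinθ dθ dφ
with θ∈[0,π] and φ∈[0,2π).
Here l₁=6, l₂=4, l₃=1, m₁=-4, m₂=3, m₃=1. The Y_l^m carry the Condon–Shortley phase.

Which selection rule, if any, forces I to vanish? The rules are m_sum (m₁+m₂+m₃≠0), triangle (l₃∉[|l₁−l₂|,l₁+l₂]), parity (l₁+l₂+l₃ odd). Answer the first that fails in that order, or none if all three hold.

triangle

Σmᵢ = 0  ✓
l₃∈[|l₁−l₂|,l₁+l₂]=[2,10] required, l₃=1 fails  ✗
Σlᵢ = 11 ⇒ odd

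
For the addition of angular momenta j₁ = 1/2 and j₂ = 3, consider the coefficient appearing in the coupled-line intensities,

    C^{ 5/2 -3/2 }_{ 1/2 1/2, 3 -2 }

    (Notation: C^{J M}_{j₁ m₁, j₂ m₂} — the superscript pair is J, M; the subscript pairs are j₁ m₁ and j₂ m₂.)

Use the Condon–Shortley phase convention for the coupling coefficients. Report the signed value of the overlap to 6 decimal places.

+√(5/7) ≈ +0.845154

√[6·1!0!5!/7! · 1!0!1!5!1!4!] = √(2880/7)
  +(−1)^0/∏(0,1,0,1,0,4)! = 1/24  (running 1/24)
⟨..|..⟩ = √(2880/7)·(1/24) = +0.845154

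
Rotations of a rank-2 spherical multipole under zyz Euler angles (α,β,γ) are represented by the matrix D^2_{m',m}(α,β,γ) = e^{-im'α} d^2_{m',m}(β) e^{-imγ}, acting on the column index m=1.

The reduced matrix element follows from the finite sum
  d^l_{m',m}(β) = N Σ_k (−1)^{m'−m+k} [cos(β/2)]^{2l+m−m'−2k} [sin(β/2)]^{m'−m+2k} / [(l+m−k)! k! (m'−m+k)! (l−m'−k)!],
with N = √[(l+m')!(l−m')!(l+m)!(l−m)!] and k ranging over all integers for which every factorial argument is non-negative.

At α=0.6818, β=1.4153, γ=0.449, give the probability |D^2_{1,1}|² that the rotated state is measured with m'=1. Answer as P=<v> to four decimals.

Split into d^2_{1,1}(β=1.4153) × two z-phases.
c=cos(1.415300/2)=0.759892, s=sin(1.415300/2)=0.650050; N=√[6·1·6·1]=6.000000
The bounds max(0,m−m')=0 and min(l+m,l−m')=1 give 2 terms
  k=0: (−1)^0·6.0000/(6)·0.7599^4·0.6500^0 = +0.333431
  k=1: (−1)^1·6.0000/(2)·0.7599^2·0.6500^2 = -0.732011
d^2_{1,1}(1.4153) = +0.333431 -0.732011 = -0.398580
|D^2_{1,1}|² = |d^2_{1,1}(β)|² = (-0.398580)² = 0.158866 (the z-rotation phases have unit modulus)

P=0.1589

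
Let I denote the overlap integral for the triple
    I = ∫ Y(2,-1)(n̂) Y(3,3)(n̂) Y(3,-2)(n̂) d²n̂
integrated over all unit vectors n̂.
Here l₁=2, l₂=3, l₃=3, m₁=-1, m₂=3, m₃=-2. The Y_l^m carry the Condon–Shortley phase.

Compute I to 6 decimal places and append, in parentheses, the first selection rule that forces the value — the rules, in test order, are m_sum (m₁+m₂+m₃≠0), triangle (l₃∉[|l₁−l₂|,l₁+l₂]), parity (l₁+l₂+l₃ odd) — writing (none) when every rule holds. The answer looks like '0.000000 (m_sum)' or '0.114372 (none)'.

-0.210261 (none)

Rules hold: Σm=0, L=8 even, 1≤3≤5.
N = 5·7·7 = 245
Δ = 2!·2!·4!/9! = 1/3780
Racah Σ t=0..2: t=0:+1/24 t=1:−1/4 t=2:+1/24 = -1/6
⇒ 3j(2 3 3; 0 0 0)² = 4/105, sgn +1
Racah Σ t=2..2: t=2:+1/48 = 1/48
⇒ 3j(2 3 3; -1 3 -2)² = 5/84, sgn -1
4πI² = N·(3j₀)²·(3jₘ)² = 5/9
I = -1·√(0.555556/4π) = -0.21026104
No selection rule forces the value: the integral is nonzero (none).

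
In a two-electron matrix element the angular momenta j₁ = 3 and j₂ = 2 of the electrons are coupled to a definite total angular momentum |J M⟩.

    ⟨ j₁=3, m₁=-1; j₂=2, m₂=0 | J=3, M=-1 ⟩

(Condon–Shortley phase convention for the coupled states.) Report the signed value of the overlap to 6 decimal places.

√[7·2!4!2!/9! · 2!4!2!2!2!4!] = √(256/15)
  +(−1)^0/∏(0,2,4,2,0,0)! = 1/96  (running 1/96)
  +(−1)^1/∏(1,1,3,1,1,1)! = -1/6  (running -5/32)
  +(−1)^2/∏(2,0,2,0,2,2)! = 1/16  (running -3/32)
⟨..|..⟩ = √(256/15)·(-3/32) = -0.387298

−√(3/20) = -0.387298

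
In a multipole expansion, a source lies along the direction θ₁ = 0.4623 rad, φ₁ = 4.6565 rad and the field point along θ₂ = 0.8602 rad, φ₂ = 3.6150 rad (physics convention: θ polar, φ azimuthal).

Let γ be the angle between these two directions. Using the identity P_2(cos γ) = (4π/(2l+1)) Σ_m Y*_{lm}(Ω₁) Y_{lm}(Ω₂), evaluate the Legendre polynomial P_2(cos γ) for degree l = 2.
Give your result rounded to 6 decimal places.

0.353930

Term-by-term m-sum for l=2 (normalisation 4π/5 = 2.513274):
  term(m=-2) = -0.00836 + 0.01486j   from Y*(Ω₁)=-0.07636 + 0.00857j, Y(Ω₂)=0.12966 - 0.18010j
  term(m=-1) = 0.05948 + 0.10168j   from Y*(Ω₁)=-0.01723 - 0.30791j, Y(Ω₂)=-0.33995 + 0.17414j
  term(m=+0) = 0.03858 + 0.00000j   from Y*(Ω₁)=0.44257 + 0.00000j, Y(Ω₂)=0.08718 + 0.00000j
  term(m=+1) = 0.05948 - 0.10168j   from Y*(Ω₁)=0.01723 - 0.30791j, Y(Ω₂)=0.33995 + 0.17414j
  term(m=+2) = -0.00836 - 0.01486j   from Y*(Ω₁)=-0.07636 - 0.00857j, Y(Ω₂)=0.12966 + 0.18010j
Σ over m = 0.14082 - 0.00000j; ×(4π/5) → 0.35393 - 0.00000j. Real part: 0.353930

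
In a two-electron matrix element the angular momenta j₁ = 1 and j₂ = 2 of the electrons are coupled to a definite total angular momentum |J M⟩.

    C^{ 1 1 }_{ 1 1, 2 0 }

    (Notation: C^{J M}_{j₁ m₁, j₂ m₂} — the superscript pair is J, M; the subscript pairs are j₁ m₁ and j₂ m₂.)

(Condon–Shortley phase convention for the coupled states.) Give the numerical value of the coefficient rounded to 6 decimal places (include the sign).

√[3·2!0!2!/5! · 2!0!2!2!2!0!] = √(8/5)
  +(−1)^0/∏(0,2,0,2,0,0)! = 1/4  (running 1/4)
⟨..|..⟩ = √(8/5)·(1/4) = +0.316228

+0.316228  (= +√(1/10))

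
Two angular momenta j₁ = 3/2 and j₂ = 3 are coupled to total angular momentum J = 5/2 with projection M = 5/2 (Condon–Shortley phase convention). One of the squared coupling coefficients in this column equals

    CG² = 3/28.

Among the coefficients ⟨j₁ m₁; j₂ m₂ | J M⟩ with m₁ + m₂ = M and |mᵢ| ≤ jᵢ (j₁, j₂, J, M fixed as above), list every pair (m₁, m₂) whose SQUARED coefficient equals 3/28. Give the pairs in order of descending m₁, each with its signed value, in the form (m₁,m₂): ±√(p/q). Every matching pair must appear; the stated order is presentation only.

(3/2,1): +√(3/28)

Admissible pairs with m₁+m₂ = M = 5/2: (-1/2,3), (1/2,2), (3/2,1)
  (m₁,m₂)=(3/2,1): CG² = 3/28, CG = +√(3/28)   ← matches the target
  (m₁,m₂)=(1/2,2): CG² = 5/14, CG = −√(5/14)
  (m₁,m₂)=(-1/2,3): CG² = 15/28, CG = +√(15/28)
Pairs with CG² = 3/28: (3/2,1): +√(3/28)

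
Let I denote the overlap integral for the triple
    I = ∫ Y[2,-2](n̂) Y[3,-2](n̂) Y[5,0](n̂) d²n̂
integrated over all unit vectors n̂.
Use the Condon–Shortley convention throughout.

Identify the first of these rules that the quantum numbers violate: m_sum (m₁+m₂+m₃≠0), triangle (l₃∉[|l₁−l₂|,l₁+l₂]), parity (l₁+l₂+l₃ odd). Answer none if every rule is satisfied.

m_sum

Σmᵢ = -4  ✗
l₃∈[|l₁−l₂|,l₁+l₂]=[1,5], have l₃=5
Σlᵢ = 10 ⇒ even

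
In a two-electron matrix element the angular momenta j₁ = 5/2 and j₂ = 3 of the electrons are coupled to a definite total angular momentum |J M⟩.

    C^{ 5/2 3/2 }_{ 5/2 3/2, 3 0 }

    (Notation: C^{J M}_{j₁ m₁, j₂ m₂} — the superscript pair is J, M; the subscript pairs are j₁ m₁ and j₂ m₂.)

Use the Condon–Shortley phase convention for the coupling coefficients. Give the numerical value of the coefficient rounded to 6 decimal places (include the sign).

√[6·3!2!3!/9! · 4!1!3!3!4!1!] = √(864/35)
  +(−1)^0/∏(0,3,1,3,1,0)! = 1/36  (running 1/36)
  +(−1)^1/∏(1,2,0,2,2,1)! = -1/8  (running -7/72)
⟨..|..⟩ = √(864/35)·(-7/72) = -0.483046

-0.483046  (= −√(7/30))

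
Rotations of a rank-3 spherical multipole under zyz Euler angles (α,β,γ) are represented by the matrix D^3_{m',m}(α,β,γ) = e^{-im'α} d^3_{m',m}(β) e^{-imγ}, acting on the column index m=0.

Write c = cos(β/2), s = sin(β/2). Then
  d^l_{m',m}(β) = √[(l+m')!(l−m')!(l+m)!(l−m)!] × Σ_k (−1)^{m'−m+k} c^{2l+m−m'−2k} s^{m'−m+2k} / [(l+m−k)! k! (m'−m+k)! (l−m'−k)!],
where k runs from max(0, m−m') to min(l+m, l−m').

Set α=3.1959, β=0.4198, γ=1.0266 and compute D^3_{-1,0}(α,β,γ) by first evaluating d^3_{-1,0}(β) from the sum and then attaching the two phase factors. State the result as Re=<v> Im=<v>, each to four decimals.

D^3_{-1,0}(3.1959,0.4198,1.0266) = e^{-i·-1·3.1959}·d^3_{-1,0}(0.4198)·e^{-i·0·1.0266}. Compute d first:
With c≡cos(β/2)=0.978052 and s≡sin(β/2)=0.208362, N=[2·24·6·6]^{1/2}=41.569219
The bounds max(0,m−m')=1 and min(l+m,l−m')=3 give 3 terms
  k=1: (−1)^0·41.5692/(12)·0.9781^5·0.2084^1 = +0.645979
  k=2: (−1)^1·41.5692/(4)·0.9781^3·0.2084^3 = -0.087954
  k=3: (−1)^2·41.5692/(12)·0.9781^1·0.2084^5 = +0.001331
d^3_{-1,0}(0.4198) = +0.645979 -0.087954 +0.001331 = +0.559356
D = (-0.998526-0.054281i)·(+0.559356)·(+1.000000+0.000000i) = -0.558532-0.030362i

Re=-0.5585 Im=-0.0304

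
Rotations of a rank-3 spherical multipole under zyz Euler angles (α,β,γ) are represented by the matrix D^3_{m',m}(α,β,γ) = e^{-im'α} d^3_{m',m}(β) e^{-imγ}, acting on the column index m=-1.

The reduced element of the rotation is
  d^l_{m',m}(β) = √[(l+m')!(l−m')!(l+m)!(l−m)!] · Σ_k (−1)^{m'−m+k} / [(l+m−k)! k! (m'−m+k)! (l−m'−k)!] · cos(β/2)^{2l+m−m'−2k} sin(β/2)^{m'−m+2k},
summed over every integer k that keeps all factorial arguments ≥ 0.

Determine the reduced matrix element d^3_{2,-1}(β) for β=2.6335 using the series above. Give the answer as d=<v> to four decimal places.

d^3_{2,-1}(β=2.6335) via the finite sum:
c=cos(2.633500/2)=0.251322, s=sin(2.633500/2)=0.967903; N=√[120·1·2·24]=75.894664
Admissible k: 0..1 (factorial args all ≥0)
  k=0: (−1)^3·75.8947/(12)·0.2513^3·0.9679^3 = -0.091037
  k=1: (−1)^4·75.8947/(24)·0.2513^1·0.9679^5 = +0.675136
d^3_{2,-1}(2.6335) = -0.091037 +0.675136 = +0.584099

d=0.5841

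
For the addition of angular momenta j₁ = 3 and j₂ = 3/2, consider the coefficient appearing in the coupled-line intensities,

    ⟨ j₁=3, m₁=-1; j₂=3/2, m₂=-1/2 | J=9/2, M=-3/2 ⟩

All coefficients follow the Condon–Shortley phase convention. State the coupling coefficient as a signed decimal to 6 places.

j₁+j₂−J=0  J+j₁−j₂=6  J−j₁+j₂=3  j₁+j₂+J+1=10
(j₁±m₁, j₂±m₂, J±M) = (2,4,1,2,3,6)
P² = 34560/7
sum k=0..0:
  [0] +1/96 = 1/96
S = 1/96
C² = P²·S² = 15/28 ; C = +0.731925

+√(15/28) ≈ +0.731925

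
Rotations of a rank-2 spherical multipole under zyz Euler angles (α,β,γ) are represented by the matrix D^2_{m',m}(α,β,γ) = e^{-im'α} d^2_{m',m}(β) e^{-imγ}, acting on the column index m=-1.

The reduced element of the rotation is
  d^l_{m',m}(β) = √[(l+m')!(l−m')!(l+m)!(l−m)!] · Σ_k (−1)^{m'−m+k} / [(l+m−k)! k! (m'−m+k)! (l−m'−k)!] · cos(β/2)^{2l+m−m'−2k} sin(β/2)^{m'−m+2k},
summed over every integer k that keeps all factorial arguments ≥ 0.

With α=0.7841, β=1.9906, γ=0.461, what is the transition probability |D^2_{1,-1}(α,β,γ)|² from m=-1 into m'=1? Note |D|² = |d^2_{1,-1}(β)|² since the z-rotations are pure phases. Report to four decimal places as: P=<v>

P=0.0169

First d^2_{1,-1}(β=1.9906), then the phase factors e^{-i(1)α} and e^{-i(-1)γ}:
c=cos(1.990600/2)=0.544251, s=sin(1.990600/2)=0.838922; N=√[6·1·1·6]=6.000000
k: max(0,(-1)−(1))=0 … min(2+(-1),2−(1))=1
  k=0: (−1)^2·6.0000/(2)·0.5443^2·0.8389^2 = +0.625408
  k=1: (−1)^3·6.0000/(6)·0.5443^0·0.8389^4 = -0.495321
d^2_{1,-1}(1.9906) = +0.625408 -0.495321 = +0.130087
|D^2_{1,-1}|² = |d^2_{1,-1}(β)|² = (+0.130087)² = 0.016923 (the z-rotation phases have unit modulus)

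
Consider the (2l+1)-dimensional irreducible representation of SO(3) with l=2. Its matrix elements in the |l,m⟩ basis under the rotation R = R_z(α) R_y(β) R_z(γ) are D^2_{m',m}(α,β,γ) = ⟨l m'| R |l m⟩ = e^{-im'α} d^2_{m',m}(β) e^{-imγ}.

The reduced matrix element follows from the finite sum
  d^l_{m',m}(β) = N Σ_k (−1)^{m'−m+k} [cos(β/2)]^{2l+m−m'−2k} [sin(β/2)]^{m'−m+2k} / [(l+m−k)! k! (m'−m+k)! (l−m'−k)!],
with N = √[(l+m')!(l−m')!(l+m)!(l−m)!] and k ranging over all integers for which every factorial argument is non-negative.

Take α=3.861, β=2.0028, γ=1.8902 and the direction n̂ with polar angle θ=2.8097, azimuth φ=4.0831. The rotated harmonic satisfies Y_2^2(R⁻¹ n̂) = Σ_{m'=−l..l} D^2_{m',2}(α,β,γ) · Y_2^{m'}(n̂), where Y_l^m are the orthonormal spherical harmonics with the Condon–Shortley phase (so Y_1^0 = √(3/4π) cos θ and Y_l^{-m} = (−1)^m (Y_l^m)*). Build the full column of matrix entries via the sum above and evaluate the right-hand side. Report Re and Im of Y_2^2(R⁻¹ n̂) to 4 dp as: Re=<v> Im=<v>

Re=-0.1856 Im=0.0877

Need the full column D^2_{m',2} for m'=−2..2 at α=3.8610, β=2.0028, γ=1.8902.
cos(β/2)=0.539124, sin(β/2)=0.842227
d^2_{-2,2}: single k=4 term ⇒ +0.503171;  D = -0.350560-0.360956i
d^2_{-1,2}: single k=3 term ⇒ +0.644177;  D = +0.642086+0.051864i
d^2_{0,2}: single k=2 term ⇒ +0.505022;  D = -0.405436+0.301114i
d^2_{1,2}: single k=1 term ⇒ +0.263952;  D = +0.055690-0.258010i
d^2_{2,2}: single k=0 term ⇒ +0.084480;  D = +0.041007+0.073860i
Y_2^{m'}(θ=2.8097,φ=4.0831) and Σ D·Y over m':
  (-0.3506-0.3610i)·(-0.0126-0.0390i)  (+0.6421+0.0519i)·(+0.1401-0.1924i)  (-0.4054+0.3011i)·(+0.5303+0.0000i)  (+0.0557-0.2580i)·(-0.1401-0.1924i)  (+0.0410+0.0739i)·(-0.0126+0.0390i)
Y_2^2(R⁻¹ n̂) = -0.185610+0.087742i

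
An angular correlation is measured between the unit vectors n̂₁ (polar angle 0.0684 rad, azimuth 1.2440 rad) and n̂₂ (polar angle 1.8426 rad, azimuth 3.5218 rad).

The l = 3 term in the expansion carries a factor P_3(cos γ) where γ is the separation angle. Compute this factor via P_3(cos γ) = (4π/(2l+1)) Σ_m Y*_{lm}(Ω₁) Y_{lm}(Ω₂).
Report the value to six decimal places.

Term-by-term m-sum for l=3 (normalisation 4π/7 = 1.795196):
  [-3]  conj(Y_{3,-3})(Ω₁) = (-0.000111, -0.000074) ; Y_{3,-3}(Ω₂) = (-0.155526, 0.338962) ; Δ = (0.000042, -0.000026)
  [-2]  conj(Y_{3,-2})(Ω₁) = (-0.003781, 0.002896) ; Y_{3,-2}(Ω₂) = (-0.184468, 0.175473) ; Δ = (0.000189, -0.001198)
  [-1]  conj(Y_{3,-1})(Ω₁) = (0.028197, 0.083189) ; Y_{3,-1}(Ω₂) = (0.184904, -0.073898) ; Δ = (0.011361, 0.013298)
  [+0]  conj(Y_{3,0})(Ω₁) = (0.735912, -0.000000) ; Y_{3,0}(Ω₂) = (0.264454, 0.000000) ; Δ = (0.194615, 0.000000)
  [+1]  conj(Y_{3,1})(Ω₁) = (-0.028197, 0.083189) ; Y_{3,1}(Ω₂) = (-0.184904, -0.073898) ; Δ = (0.011361, -0.013298)
  [+2]  conj(Y_{3,2})(Ω₁) = (-0.003781, -0.002896) ; Y_{3,2}(Ω₂) = (-0.184468, -0.175473) ; Δ = (0.000189, 0.001198)
  [+3]  conj(Y_{3,3})(Ω₁) = (0.000111, -0.000074) ; Y_{3,3}(Ω₂) = (0.155526, 0.338962) ; Δ = (0.000042, 0.000026)
Accumulated sum (0.217801, 0.000000); after 4π/(2l+1) scaling, (0.390995, 0.000000) ⇒ P_3 = 0.390995

0.390995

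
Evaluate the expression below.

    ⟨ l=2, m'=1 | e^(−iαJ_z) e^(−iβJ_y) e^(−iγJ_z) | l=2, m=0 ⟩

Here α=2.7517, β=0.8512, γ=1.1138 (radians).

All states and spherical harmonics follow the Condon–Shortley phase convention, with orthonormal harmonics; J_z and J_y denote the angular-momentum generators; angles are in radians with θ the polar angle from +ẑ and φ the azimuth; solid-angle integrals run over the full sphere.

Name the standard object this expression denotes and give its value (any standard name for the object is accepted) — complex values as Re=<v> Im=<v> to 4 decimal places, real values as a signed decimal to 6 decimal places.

Wigner D-matrix element, Re=0.5615 Im=0.2307

This is a Wigner D-matrix element — the rotation-matrix element ⟨l m'| R(α,β,γ) |l m⟩ in the angular-momentum basis.
Split into d^2_{1,0}(β=0.8512) × two z-phases.
c=cos(0.851200/2)=0.910791, s=sin(0.851200/2)=0.412867; N=√[6·1·2·2]=4.898979
k: max(0,(0)−(1))=0 … min(2+(0),2−(1))=1
  k=0: (−1)^1·4.8990/(2)·0.9108^3·0.4129^1 = -0.764087
  k=1: (−1)^2·4.8990/(2)·0.9108^1·0.4129^3 = +0.157010
d^2_{1,0}(0.8512) = -0.764087 +0.157010 = -0.607077
Attach z-rotation phases: D = e^{-i(1)(2.7517)}·(-0.607077)·e^{-i(0)(1.1138)} = +0.561516+0.230743i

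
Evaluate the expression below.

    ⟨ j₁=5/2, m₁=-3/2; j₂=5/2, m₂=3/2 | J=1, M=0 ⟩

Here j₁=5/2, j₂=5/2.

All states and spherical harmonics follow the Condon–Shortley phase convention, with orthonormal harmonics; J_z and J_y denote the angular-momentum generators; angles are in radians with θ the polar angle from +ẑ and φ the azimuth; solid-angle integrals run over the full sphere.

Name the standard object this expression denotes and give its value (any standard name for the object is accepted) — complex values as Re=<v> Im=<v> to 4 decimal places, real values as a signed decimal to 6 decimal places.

This is a Clebsch–Gordan (vector-coupling) coefficient.
j₁+j₂−J=4  J+j₁−j₂=1  J−j₁+j₂=1  j₁+j₂+J+1=7
(j₁±m₁, j₂±m₂, J±M) = (1,4,4,1,1,1)
P² = 288/35
sum k=3..4:
  [3] −1/6 = -1/6
  [4] +1/24 = 1/24
S = -1/8
C² = P²·S² = 9/70 ; C = -0.358569

Clebsch–Gordan coefficient, −√(9/70) ≈ -0.358569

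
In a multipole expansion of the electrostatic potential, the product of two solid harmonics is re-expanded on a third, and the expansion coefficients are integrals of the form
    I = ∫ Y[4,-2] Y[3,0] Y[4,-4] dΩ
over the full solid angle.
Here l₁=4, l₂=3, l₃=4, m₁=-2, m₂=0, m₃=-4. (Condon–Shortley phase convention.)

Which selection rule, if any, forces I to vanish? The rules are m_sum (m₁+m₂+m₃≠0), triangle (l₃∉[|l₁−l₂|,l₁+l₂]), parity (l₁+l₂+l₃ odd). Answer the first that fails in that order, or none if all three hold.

m₁+m₂+m₃ = -2 + 0 − 4 = -6  ✗
triangle: |4−3|=1 ≤ l₃=4 ≤ 4+3=7
parity: l₁+l₂+l₃ = 11 is odd

m_sum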